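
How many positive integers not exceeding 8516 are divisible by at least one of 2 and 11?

4645

⌊8516/2⌋ + ⌊8516/11⌋ − ⌊8516/22⌋ = 4258 + 774 − 387 = 4645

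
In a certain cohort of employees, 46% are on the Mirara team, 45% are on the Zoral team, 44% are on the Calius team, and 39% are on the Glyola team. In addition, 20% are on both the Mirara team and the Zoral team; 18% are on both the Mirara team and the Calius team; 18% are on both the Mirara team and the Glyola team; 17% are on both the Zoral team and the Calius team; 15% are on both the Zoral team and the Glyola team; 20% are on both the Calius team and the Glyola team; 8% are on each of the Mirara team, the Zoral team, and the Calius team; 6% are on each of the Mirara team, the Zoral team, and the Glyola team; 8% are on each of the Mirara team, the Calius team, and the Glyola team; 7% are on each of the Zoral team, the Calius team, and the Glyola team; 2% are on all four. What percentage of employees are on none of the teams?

By inclusion-exclusion,
P(union) = 46 + 45 + 44 + 39 − 20 − 18 − 18 − 17 − 15 − 20 + 8 + 6 + 8 + 7 − 2 = 93%
P(none) = 100% − 93% = 7%

7%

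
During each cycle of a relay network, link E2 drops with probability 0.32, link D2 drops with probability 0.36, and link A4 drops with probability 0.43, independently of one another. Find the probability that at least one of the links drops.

0.751936

P(none) = (1 − 0.32) × (1 − 0.36) × (1 − 0.43) = 0.68 × 0.64 × 0.57 = 0.248064
P(at least one) = 1 − 0.248064 = 0.751936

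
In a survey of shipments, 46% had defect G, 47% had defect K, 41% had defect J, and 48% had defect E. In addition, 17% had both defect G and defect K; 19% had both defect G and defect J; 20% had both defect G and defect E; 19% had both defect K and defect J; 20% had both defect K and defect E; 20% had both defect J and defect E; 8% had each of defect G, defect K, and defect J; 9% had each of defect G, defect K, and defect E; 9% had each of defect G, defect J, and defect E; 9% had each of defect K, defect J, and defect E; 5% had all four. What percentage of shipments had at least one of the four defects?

97%

P(union) = 46 + 47 + 41 + 48 − 17 − 19 − 20 − 19 − 20 − 20 + 8 + 9 + 9 + 9 − 5 = 97%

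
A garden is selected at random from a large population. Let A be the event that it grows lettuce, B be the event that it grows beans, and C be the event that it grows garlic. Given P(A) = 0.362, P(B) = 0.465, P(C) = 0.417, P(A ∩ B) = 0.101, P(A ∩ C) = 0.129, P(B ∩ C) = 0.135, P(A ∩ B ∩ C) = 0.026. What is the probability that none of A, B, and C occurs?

0.095

By inclusion–exclusion:
P(A ∪ B ∪ C) = 0.362 + 0.465 + 0.417 − 0.101 − 0.129 − 0.135 + 0.026 = 0.905
P(none) = 1 − 0.905 = 0.095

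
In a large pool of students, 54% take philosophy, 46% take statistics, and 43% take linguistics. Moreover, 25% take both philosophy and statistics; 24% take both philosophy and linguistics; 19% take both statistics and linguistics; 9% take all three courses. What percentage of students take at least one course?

84%

By inclusion–exclusion:
P(union) = 54 + 46 + 43 − 25 − 24 − 19 + 9 = 84%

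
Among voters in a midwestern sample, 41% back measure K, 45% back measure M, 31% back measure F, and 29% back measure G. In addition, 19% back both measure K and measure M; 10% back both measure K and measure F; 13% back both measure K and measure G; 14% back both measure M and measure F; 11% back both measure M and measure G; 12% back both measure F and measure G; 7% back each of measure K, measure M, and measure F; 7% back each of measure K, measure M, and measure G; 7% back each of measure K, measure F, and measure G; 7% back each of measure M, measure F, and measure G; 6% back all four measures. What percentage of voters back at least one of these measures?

P(union) = 41 + 45 + 31 + 29 − 19 − 10 − 13 − 14 − 11 − 12 + 7 + 7 + 7 + 7 − 6 = 89%

89%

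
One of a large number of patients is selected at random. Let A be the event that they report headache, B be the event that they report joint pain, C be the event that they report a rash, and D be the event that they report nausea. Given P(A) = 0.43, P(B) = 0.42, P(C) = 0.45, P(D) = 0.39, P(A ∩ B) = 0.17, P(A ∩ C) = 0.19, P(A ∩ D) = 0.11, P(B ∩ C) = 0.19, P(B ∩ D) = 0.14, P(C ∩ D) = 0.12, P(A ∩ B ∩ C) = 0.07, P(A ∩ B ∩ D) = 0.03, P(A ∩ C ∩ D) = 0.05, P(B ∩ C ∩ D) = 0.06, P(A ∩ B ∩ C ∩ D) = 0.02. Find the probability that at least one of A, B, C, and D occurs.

P(A ∪ B ∪ C ∪ D) = 0.43 + 0.42 + 0.45 + 0.39 − 0.17 − 0.19 − 0.11 − 0.19 − 0.14 − 0.12 + 0.07 + 0.03 + 0.05 + 0.06 − 0.02 = 0.96

0.96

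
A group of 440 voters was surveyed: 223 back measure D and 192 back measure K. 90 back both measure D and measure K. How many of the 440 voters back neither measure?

115

Apply inclusion-exclusion:
N(≥1) = 223 + 192 − 90 = 325
None: 440 − 325 = 115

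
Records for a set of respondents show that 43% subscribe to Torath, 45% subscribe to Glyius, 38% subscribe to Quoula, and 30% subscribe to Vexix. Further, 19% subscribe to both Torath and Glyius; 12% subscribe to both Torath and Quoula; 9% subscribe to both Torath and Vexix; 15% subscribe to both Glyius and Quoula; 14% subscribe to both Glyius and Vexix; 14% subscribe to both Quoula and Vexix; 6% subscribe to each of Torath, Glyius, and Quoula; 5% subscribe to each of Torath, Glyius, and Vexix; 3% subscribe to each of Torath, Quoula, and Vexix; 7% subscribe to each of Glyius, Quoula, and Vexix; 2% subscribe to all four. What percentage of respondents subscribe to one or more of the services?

92%

P(at least one) = 43 + 45 + 38 + 30 − 19 − 12 − 9 − 15 − 14 − 14 + 6 + 5 + 3 + 7 − 2 = 92%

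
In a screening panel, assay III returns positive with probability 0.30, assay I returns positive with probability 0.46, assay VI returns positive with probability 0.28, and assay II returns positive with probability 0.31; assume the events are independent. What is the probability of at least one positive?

0.8122096

P(none) = (1 − 0.30) × (1 − 0.46) × (1 − 0.28) × (1 − 0.31) = 0.70 × 0.54 × 0.72 × 0.69 = 0.1877904
P(at least one) = 1 − 0.1877904 = 0.8122096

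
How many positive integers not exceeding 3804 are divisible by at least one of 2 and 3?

2536

By inclusion–exclusion:
1902 + 1268 − 634 = 2536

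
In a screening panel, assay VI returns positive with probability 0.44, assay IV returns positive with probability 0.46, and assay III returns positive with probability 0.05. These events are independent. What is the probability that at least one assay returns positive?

0.71272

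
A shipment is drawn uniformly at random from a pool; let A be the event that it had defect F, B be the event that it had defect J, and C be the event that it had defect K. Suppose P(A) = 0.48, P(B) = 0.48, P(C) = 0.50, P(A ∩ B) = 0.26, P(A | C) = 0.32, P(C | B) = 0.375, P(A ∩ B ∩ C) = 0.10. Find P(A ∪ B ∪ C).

0.96

P(A ∩ C) = P(C)·P(A|C) = 0.50 × 0.32 = 0.16
P(B ∩ C) = P(B)·P(C|B) = 0.48 × 0.375 = 0.18
P(A ∪ B ∪ C) = 0.48 + 0.48 + 0.50 − 0.26 − 0.16 − 0.18 + 0.10 = 0.96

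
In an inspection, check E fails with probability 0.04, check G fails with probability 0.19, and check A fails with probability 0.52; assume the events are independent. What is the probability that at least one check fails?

0.626752

P(none) = (1 − 0.04) × (1 − 0.19) × (1 − 0.52) = 0.96 × 0.81 × 0.48 = 0.373248
P(at least one) = 1 − 0.373248 = 0.626752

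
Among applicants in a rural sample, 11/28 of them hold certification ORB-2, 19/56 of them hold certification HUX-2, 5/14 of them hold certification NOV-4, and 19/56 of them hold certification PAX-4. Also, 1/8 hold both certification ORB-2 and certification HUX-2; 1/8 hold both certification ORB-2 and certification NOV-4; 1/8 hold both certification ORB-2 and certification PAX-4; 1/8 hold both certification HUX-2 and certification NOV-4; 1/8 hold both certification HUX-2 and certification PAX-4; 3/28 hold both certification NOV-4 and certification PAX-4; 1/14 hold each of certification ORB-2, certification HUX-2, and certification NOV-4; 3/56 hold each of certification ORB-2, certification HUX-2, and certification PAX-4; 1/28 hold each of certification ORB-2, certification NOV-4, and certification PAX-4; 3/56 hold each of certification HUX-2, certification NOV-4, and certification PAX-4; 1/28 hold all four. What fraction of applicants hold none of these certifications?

1/8

P(at least one) = 11/28 + 19/56 + 5/14 + 19/56 − 1/8 − 1/8 − 1/8 − 1/8 − 1/8 − 3/28 + 1/14 + 3/56 + 1/28 + 3/56 − 1/28 = 7/8
P(none) = 1 − 7/8 = 1/8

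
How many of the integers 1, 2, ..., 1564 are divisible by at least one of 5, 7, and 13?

312 + 223 + 120 − 44 − 24 − 17 + 3 = 573

573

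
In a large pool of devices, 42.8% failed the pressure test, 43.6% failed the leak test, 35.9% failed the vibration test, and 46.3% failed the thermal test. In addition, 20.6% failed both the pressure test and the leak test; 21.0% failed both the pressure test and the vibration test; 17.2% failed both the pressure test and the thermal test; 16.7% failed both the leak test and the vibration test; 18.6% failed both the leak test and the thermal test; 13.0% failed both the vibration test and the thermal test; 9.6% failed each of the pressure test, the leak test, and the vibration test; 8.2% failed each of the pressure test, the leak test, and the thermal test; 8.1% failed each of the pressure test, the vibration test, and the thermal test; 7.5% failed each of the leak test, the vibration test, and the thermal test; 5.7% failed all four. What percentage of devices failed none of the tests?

10.8%

P(at least one) = 42.8 + 43.6 + 35.9 + 46.3 − 20.6 − 21.0 − 17.2 − 16.7 − 18.6 − 13.0 + 9.6 + 8.2 + 8.1 + 7.5 − 5.7 = 89.2%
P(none) = 100% − 89.2% = 10.8%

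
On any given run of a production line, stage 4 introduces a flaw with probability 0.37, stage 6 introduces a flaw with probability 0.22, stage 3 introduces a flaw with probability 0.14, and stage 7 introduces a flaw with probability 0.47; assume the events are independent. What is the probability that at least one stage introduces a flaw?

0.77601988

P(none) = (1 − 0.37) × (1 − 0.22) × (1 − 0.14) × (1 − 0.47) = 0.63 × 0.78 × 0.86 × 0.53 = 0.22398012
P(at least one) = 1 − 0.22398012 = 0.77601988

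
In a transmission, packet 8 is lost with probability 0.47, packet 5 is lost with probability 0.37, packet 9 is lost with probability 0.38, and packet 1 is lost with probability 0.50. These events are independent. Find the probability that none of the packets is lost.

P(none) = (1 − 0.47) × (1 − 0.37) × (1 − 0.38) × (1 − 0.50) = 0.53 × 0.63 × 0.62 × 0.50 = 0.103509

0.103509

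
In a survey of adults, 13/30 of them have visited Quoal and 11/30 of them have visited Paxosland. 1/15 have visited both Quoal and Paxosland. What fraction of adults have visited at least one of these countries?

11/15

P(union) = 13/30 + 11/30 − 1/15 = 11/15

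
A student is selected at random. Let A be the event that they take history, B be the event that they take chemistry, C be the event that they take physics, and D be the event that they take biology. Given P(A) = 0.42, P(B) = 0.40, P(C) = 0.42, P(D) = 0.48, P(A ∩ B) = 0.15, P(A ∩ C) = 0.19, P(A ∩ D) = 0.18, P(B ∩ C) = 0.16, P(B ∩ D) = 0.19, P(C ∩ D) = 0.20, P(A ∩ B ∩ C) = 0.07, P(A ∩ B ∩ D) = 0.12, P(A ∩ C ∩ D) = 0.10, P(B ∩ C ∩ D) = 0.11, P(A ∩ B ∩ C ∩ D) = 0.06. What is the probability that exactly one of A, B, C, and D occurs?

0.54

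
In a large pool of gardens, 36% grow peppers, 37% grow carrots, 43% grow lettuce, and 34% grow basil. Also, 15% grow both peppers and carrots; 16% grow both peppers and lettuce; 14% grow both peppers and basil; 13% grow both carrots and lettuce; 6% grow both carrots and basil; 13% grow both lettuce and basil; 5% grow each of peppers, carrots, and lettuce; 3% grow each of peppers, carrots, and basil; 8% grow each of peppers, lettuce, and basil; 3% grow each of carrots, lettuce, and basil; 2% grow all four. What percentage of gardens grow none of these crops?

10%

P(at least one) = 36 + 37 + 43 + 34 − 15 − 16 − 14 − 13 − 6 − 13 + 5 + 3 + 8 + 3 − 2 = 90%
P(none) = 100% − 90% = 10%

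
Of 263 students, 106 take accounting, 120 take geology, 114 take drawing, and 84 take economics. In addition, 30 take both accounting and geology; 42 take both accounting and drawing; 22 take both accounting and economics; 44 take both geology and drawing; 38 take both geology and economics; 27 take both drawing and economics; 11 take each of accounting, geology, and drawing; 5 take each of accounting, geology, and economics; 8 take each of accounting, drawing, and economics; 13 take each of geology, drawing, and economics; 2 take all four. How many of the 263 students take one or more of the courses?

256

Inclusion–exclusion gives
N(≥1) = 106 + 120 + 114 + 84 − 30 − 42 − 22 − 44 − 38 − 27 + 11 + 5 + 8 + 13 − 2 = 256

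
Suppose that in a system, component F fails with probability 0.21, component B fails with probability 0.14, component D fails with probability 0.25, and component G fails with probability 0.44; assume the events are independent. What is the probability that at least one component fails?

0.714652

Independence gives P(none) = ∏(1 − pᵢ).
P(none) = (1 − 0.21) × (1 − 0.14) × (1 − 0.25) × (1 − 0.44) = 0.79 × 0.86 × 0.75 × 0.56 = 0.285348
P(at least one) = 1 − 0.285348 = 0.714652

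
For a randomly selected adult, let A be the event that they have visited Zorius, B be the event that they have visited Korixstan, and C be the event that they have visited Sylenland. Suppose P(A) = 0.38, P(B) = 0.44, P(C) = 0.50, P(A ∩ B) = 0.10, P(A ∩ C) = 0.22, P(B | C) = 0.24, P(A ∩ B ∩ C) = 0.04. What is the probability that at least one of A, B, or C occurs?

0.92

P(B ∩ C) = P(C)·P(B|C) = 0.50 × 0.24 = 0.12
P(A ∪ B ∪ C) = 0.38 + 0.44 + 0.50 − 0.10 − 0.22 − 0.12 + 0.04 = 0.92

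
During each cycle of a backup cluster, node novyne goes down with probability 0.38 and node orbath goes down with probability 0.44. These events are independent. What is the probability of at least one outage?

0.6528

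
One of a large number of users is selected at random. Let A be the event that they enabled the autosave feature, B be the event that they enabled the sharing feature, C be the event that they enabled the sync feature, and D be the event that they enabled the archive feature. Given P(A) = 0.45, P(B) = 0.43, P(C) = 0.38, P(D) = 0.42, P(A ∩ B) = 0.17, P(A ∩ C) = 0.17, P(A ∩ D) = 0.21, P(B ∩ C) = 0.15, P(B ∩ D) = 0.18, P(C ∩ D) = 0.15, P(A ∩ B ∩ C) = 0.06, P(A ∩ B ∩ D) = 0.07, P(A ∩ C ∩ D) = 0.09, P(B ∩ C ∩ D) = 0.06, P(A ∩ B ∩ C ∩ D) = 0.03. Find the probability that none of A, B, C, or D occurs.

Using inclusion–exclusion:
P(A ∪ B ∪ C ∪ D) = 0.45 + 0.43 + 0.38 + 0.42 − 0.17 − 0.17 − 0.21 − 0.15 − 0.18 − 0.15 + 0.06 + 0.07 + 0.09 + 0.06 − 0.03 = 0.90
P(none) = 1 − 0.90 = 0.10

0.10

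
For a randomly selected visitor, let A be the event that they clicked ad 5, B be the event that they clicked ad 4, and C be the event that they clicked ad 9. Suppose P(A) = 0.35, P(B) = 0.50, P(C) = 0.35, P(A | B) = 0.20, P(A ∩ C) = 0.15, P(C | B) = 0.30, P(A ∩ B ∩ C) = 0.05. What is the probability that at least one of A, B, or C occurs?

P(A ∩ B) = P(B)·P(A|B) = 0.50 × 0.20 = 0.10
P(B ∩ C) = P(B)·P(C|B) = 0.50 × 0.30 = 0.15
By inclusion-exclusion,
P(A ∪ B ∪ C) = 0.35 + 0.50 + 0.35 − 0.10 − 0.15 − 0.15 + 0.05 = 0.85

0.85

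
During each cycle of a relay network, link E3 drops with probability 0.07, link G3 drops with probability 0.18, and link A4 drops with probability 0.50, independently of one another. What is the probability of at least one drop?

P(none) = (1 − 0.07) × (1 − 0.18) × (1 − 0.50) = 0.93 × 0.82 × 0.50 = 0.3813
P(at least one) = 1 − 0.3813 = 0.6187

0.6187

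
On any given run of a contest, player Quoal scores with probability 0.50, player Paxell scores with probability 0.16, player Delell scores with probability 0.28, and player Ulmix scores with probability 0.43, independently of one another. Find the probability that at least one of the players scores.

Since the events are independent, P(none) is the product of the individual non-occurrence probabilities.
P(none) = (1 − 0.50) × (1 − 0.16) × (1 − 0.28) × (1 − 0.43) = 0.50 × 0.84 × 0.72 × 0.57 = 0.172368
P(at least one) = 1 − 0.172368 = 0.827632

0.827632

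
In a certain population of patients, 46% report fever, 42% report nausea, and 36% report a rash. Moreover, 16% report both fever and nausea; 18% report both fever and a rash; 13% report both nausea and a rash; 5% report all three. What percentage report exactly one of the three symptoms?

By inclusion–exclusion (exactly-one form):
P(exactly one) = 46 + 42 + 36 − 2·16 − 2·18 − 2·13 + 3·5 = 45%

45%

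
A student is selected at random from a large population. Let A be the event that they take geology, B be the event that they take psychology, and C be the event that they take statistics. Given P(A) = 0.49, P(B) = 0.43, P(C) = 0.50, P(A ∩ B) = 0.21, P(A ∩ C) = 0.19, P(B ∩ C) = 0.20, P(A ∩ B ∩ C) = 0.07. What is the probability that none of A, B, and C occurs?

Using inclusion–exclusion:
P(A ∪ B ∪ C) = 0.49 + 0.43 + 0.50 − 0.21 − 0.19 − 0.20 + 0.07 = 0.89
P(none) = 1 − 0.89 = 0.11

0.11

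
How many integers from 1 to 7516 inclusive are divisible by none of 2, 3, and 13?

3758 + 2505 + 578 − 1252 − 289 − 192 + 96 = 5204
7516 − 5204 = 2312

2312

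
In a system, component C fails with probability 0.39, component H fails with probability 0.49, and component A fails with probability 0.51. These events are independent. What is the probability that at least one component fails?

Independence gives P(none) = ∏(1 − pᵢ).
P(none) = (1 − 0.39) × (1 − 0.49) × (1 − 0.51) = 0.61 × 0.51 × 0.49 = 0.152439
P(at least one) = 1 − 0.152439 = 0.847561

0.847561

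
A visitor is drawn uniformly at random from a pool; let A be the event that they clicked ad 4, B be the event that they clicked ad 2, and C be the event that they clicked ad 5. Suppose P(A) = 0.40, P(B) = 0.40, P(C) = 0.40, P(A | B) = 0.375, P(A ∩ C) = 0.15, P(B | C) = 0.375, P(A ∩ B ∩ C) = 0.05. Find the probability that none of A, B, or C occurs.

P(A ∩ B) = P(B)·P(A|B) = 0.40 × 0.375 = 0.15
P(B ∩ C) = P(C)·P(B|C) = 0.40 × 0.375 = 0.15
P(A ∪ B ∪ C) = 0.40 + 0.40 + 0.40 − 0.15 − 0.15 − 0.15 + 0.05 = 0.80
P(none) = 1 − 0.80 = 0.20

0.20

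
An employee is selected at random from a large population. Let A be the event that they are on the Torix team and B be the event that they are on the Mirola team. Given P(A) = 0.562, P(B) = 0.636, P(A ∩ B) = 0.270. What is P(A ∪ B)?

P(A ∪ B) = 0.562 + 0.636 − 0.270 = 0.928

0.928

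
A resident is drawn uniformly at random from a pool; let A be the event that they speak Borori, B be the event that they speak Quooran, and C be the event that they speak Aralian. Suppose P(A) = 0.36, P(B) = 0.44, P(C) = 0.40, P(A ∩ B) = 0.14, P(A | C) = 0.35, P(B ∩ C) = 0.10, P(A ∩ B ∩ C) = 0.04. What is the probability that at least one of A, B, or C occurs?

0.86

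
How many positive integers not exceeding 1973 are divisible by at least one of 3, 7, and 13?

932

Inclusion–exclusion gives
657 + 281 + 151 − 93 − 50 − 21 + 7 = 932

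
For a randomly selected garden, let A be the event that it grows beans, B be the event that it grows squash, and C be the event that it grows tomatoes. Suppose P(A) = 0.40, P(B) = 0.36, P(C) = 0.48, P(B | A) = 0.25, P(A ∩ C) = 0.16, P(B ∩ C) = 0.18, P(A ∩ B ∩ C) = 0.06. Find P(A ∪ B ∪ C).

0.86

P(A ∩ B) = P(A)·P(B|A) = 0.40 × 0.25 = 0.10
Inclusion–exclusion gives
P(A ∪ B ∪ C) = 0.40 + 0.36 + 0.48 − 0.10 − 0.16 − 0.18 + 0.06 = 0.86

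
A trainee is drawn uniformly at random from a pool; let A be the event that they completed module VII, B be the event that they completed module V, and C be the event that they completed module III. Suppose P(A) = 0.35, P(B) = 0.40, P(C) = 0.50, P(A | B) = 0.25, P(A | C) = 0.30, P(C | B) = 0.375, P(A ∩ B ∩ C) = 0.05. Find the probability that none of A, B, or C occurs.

P(A ∩ B) = P(B)·P(A|B) = 0.40 × 0.25 = 0.10
P(A ∩ C) = P(C)·P(A|C) = 0.50 × 0.30 = 0.15
P(B ∩ C) = P(B)·P(C|B) = 0.40 × 0.375 = 0.15
Using inclusion–exclusion:
P(A ∪ B ∪ C) = 0.35 + 0.40 + 0.50 − 0.10 − 0.15 − 0.15 + 0.05 = 0.90
P(none) = 1 − 0.90 = 0.10

0.10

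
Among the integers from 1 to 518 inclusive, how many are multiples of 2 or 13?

279

By inclusion-exclusion,
259 + 39 − 19 = 279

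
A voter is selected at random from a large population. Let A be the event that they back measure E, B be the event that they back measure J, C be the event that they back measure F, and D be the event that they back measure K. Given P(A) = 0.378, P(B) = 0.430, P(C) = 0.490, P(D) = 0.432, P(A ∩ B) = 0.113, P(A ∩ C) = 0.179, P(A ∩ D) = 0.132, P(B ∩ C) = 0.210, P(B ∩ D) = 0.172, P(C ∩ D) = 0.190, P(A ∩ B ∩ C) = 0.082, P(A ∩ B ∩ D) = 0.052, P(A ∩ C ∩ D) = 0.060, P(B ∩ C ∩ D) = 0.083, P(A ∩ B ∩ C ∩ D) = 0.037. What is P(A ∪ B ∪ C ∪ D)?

Inclusion–exclusion gives
P(A ∪ B ∪ C ∪ D) = 0.378 + 0.430 + 0.490 + 0.432 − 0.113 − 0.179 − 0.132 − 0.210 − 0.172 − 0.190 + 0.082 + 0.052 + 0.060 + 0.083 − 0.037 = 0.974

0.974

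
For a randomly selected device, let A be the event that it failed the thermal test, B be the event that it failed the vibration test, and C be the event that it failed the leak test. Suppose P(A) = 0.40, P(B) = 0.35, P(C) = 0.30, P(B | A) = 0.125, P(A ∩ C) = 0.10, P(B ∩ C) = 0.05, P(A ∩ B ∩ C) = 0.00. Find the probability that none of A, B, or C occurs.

0.15

P(A ∩ B) = P(A)·P(B|A) = 0.40 × 0.125 = 0.05
Inclusion–exclusion gives
P(A ∪ B ∪ C) = 0.40 + 0.35 + 0.30 − 0.05 − 0.10 − 0.05 + 0.00 = 0.85
P(none) = 1 − 0.85 = 0.15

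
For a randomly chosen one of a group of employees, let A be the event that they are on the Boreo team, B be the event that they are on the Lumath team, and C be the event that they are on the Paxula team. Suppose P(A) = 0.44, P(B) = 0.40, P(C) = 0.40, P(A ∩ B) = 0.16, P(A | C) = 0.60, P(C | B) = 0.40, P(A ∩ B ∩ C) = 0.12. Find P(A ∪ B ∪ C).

0.80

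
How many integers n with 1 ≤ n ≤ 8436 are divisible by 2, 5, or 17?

5260

4218 + 1687 + 496 − 843 − 248 − 99 + 49 = 5260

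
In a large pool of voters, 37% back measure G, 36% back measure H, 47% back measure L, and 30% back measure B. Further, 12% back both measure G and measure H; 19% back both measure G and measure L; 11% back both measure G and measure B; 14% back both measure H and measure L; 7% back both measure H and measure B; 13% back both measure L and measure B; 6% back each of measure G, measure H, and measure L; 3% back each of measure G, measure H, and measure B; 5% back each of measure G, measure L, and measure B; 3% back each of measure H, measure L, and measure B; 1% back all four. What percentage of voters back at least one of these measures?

Using inclusion–exclusion:
P(union) = 37 + 36 + 47 + 30 − 12 − 19 − 11 − 14 − 7 − 13 + 6 + 3 + 5 + 3 − 1 = 90%

90%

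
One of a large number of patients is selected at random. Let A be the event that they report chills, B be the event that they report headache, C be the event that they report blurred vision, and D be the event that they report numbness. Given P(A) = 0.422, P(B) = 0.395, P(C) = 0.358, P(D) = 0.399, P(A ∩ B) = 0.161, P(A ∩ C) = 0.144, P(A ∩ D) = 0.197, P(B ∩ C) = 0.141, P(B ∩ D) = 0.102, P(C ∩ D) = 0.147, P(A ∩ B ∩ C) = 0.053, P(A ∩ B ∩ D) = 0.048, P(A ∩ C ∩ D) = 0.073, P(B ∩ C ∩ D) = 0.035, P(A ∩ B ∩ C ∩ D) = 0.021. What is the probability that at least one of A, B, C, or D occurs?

Inclusion–exclusion gives
P(A ∪ B ∪ C ∪ D) = 0.422 + 0.395 + 0.358 + 0.399 − 0.161 − 0.144 − 0.197 − 0.141 − 0.102 − 0.147 + 0.053 + 0.048 + 0.073 + 0.035 − 0.021 = 0.870

0.870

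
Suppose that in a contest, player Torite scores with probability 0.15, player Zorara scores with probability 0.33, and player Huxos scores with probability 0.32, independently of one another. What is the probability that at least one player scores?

P(none) = (1 − 0.15) × (1 − 0.33) × (1 − 0.32) = 0.85 × 0.67 × 0.68 = 0.38726
P(at least one) = 1 − 0.38726 = 0.61274

0.61274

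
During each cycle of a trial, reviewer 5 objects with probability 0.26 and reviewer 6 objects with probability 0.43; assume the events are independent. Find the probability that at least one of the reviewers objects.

0.5782

P(none) = (1 − 0.26) × (1 − 0.43) = 0.74 × 0.57 = 0.4218
P(at least one) = 1 − 0.4218 = 0.5782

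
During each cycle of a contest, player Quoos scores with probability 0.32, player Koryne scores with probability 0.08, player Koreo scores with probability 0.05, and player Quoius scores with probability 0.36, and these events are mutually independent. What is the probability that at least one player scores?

Since the events are independent, P(none) is the product of the individual non-occurrence probabilities.
P(none) = (1 − 0.32) × (1 − 0.08) × (1 − 0.05) × (1 − 0.36) = 0.68 × 0.92 × 0.95 × 0.64 = 0.3803648
P(at least one) = 1 − 0.3803648 = 0.6196352

0.6196352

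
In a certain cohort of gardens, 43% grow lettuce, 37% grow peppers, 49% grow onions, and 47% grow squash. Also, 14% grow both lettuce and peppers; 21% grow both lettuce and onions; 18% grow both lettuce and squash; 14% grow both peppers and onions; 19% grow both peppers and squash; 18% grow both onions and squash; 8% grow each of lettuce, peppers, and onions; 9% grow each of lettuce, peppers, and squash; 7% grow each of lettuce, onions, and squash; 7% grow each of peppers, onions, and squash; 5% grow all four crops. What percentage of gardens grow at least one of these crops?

By inclusion–exclusion:
P(union) = 43 + 37 + 49 + 47 − 14 − 21 − 18 − 14 − 19 − 18 + 8 + 9 + 7 + 7 − 5 = 98%

98%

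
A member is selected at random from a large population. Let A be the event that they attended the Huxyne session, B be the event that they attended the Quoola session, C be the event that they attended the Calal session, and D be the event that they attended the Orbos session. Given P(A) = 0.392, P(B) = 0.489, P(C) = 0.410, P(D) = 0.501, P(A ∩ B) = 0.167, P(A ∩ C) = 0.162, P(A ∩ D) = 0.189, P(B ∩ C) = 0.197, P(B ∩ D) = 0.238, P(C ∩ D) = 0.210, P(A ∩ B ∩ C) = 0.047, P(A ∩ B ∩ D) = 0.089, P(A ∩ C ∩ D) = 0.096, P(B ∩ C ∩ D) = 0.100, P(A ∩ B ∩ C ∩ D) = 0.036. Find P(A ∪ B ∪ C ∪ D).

0.925

By inclusion–exclusion:
P(A ∪ B ∪ C ∪ D) = 0.392 + 0.489 + 0.410 + 0.501 − 0.167 − 0.162 − 0.189 − 0.197 − 0.238 − 0.210 + 0.047 + 0.089 + 0.096 + 0.100 − 0.036 = 0.925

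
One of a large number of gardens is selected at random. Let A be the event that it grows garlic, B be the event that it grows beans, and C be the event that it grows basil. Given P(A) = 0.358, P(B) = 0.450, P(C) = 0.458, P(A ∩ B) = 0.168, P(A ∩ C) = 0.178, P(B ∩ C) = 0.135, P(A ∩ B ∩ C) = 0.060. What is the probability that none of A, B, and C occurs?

Apply inclusion-exclusion:
P(A ∪ B ∪ C) = 0.358 + 0.450 + 0.458 − 0.168 − 0.178 − 0.135 + 0.060 = 0.845
P(none) = 1 − 0.845 = 0.155

0.155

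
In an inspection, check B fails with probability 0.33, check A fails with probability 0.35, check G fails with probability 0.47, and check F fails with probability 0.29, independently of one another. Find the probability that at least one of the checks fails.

Since the events are independent, P(none) is the product of the individual non-occurrence probabilities.
P(none) = (1 − 0.33) × (1 − 0.35) × (1 − 0.47) × (1 − 0.29) = 0.67 × 0.65 × 0.53 × 0.71 = 0.16387865
P(at least one) = 1 − 0.16387865 = 0.83612135

0.83612135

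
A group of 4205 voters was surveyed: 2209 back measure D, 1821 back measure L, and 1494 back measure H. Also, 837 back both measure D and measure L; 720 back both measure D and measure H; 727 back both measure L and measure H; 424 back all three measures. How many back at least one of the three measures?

3664

By inclusion–exclusion:
|at least one| = 2209 + 1821 + 1494 − 837 − 720 − 727 + 424 = 3664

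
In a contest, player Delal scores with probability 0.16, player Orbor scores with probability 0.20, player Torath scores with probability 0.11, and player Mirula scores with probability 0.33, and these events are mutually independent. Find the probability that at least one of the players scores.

P(none) = (1 − 0.16) × (1 − 0.20) × (1 − 0.11) × (1 − 0.33) = 0.84 × 0.80 × 0.89 × 0.67 = 0.4007136
P(at least one) = 1 − 0.4007136 = 0.5992864

0.5992864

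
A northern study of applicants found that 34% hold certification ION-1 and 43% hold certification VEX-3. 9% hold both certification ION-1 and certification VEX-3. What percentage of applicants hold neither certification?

Inclusion–exclusion gives
P(≥1) = 34 + 43 − 9 = 68%
P(none) = 100% − 68% = 32%

32%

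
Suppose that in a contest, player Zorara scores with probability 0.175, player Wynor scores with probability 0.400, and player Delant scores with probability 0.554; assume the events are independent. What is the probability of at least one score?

0.77923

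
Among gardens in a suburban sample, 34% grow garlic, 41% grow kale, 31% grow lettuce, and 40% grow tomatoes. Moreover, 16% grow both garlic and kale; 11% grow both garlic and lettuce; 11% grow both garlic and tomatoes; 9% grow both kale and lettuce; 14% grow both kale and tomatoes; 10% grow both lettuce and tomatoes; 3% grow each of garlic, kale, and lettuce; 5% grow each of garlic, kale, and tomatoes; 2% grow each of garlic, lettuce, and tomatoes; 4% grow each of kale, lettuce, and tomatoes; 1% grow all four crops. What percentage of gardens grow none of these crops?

12%

Apply inclusion-exclusion:
P(at least one) = 34 + 41 + 31 + 40 − 16 − 11 − 11 − 9 − 14 − 10 + 3 + 5 + 2 + 4 − 1 = 88%
P(none) = 100% − 88% = 12%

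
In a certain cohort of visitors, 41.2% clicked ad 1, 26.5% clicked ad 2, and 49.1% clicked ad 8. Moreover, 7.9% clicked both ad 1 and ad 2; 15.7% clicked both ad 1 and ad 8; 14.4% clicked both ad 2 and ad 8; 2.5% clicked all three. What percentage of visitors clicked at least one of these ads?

81.3%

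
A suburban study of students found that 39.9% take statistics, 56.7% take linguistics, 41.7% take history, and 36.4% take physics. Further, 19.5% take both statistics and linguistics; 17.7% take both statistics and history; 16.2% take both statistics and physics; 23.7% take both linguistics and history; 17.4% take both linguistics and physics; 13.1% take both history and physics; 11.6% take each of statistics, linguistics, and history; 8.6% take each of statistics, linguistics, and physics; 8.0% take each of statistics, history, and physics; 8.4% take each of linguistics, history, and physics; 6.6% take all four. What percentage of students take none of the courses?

P(at least one) = 39.9 + 56.7 + 41.7 + 36.4 − 19.5 − 17.7 − 16.2 − 23.7 − 17.4 − 13.1 + 11.6 + 8.6 + 8.0 + 8.4 − 6.6 = 97.1%
P(none) = 100% − 97.1% = 2.9%

2.9%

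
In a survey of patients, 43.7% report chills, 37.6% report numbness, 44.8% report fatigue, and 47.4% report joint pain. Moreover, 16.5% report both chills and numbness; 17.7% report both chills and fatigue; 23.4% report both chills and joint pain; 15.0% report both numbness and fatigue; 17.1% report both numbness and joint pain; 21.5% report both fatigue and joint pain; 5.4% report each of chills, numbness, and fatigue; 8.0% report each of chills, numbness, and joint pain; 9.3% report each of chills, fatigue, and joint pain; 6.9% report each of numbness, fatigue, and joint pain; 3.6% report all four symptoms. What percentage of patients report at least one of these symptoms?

Apply inclusion-exclusion:
P(≥1) = 43.7 + 37.6 + 44.8 + 47.4 − 16.5 − 17.7 − 23.4 − 15.0 − 17.1 − 21.5 + 5.4 + 8.0 + 9.3 + 6.9 − 3.6 = 88.3%

88.3%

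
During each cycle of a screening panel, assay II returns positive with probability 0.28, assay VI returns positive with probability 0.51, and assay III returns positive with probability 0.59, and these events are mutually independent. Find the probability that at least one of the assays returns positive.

0.855352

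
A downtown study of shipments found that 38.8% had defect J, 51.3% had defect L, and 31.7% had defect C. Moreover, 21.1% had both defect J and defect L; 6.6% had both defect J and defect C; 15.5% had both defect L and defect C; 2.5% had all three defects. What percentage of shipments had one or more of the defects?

81.1%

By inclusion-exclusion,
P(union) = 38.8 + 51.3 + 31.7 − 21.1 − 6.6 − 15.5 + 2.5 = 81.1%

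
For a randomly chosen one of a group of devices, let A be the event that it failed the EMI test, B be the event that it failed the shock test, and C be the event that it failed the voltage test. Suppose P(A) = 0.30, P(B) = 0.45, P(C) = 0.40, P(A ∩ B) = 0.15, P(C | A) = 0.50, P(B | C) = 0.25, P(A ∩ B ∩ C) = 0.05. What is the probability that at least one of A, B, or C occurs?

P(A ∩ C) = P(A)·P(C|A) = 0.30 × 0.50 = 0.15
P(B ∩ C) = P(C)·P(B|C) = 0.40 × 0.25 = 0.10
By inclusion-exclusion,
P(A ∪ B ∪ C) = 0.30 + 0.45 + 0.40 − 0.15 − 0.15 − 0.10 + 0.05 = 0.80

0.80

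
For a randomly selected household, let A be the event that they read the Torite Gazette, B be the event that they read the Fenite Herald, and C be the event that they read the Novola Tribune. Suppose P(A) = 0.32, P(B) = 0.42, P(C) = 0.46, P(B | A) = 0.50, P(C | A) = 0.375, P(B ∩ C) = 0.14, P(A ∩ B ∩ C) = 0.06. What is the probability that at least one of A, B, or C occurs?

P(A ∩ B) = P(A)·P(B|A) = 0.32 × 0.50 = 0.16
P(A ∩ C) = P(A)·P(C|A) = 0.32 × 0.375 = 0.12
Apply inclusion-exclusion:
P(A ∪ B ∪ C) = 0.32 + 0.42 + 0.46 − 0.16 − 0.12 − 0.14 + 0.06 = 0.84

0.84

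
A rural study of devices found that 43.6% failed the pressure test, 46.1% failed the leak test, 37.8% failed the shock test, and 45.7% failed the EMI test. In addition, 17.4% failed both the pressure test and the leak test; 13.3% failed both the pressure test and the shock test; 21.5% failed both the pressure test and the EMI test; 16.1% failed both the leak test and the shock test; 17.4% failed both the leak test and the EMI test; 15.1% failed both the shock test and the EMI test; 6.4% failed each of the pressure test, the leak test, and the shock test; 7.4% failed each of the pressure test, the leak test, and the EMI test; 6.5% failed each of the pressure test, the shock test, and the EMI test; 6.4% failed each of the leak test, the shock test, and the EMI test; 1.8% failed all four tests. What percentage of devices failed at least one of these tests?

97.3%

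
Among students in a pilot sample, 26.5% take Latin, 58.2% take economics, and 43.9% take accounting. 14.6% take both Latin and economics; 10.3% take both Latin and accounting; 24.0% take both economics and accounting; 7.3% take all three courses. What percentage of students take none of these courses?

13.0%

P(≥1) = 26.5 + 58.2 + 43.9 − 14.6 − 10.3 − 24.0 + 7.3 = 87.0%
P(none) = 100% − 87.0% = 13.0%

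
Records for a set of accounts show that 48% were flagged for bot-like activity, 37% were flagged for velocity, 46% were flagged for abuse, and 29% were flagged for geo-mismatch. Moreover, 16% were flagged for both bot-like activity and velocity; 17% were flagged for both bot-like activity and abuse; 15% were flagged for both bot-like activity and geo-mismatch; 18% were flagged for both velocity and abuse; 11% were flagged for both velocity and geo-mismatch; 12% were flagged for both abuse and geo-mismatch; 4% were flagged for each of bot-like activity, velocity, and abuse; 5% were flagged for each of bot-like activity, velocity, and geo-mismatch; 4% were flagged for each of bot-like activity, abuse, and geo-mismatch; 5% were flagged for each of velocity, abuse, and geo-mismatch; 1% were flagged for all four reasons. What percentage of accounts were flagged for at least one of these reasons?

88%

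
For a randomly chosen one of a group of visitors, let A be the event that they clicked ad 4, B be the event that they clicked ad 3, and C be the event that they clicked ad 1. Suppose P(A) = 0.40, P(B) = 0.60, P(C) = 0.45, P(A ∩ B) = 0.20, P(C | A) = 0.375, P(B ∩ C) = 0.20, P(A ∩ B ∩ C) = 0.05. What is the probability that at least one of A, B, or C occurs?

0.95

P(A ∩ C) = P(A)·P(C|A) = 0.40 × 0.375 = 0.15
P(A ∪ B ∪ C) = 0.40 + 0.60 + 0.45 − 0.20 − 0.15 − 0.20 + 0.05 = 0.95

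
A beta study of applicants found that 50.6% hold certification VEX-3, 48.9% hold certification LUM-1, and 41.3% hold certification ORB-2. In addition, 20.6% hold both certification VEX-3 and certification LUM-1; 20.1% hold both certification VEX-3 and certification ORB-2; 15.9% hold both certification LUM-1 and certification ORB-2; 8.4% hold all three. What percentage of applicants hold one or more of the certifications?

92.6%

P(≥1) = 50.6 + 48.9 + 41.3 − 20.6 − 20.1 − 15.9 + 8.4 = 92.6%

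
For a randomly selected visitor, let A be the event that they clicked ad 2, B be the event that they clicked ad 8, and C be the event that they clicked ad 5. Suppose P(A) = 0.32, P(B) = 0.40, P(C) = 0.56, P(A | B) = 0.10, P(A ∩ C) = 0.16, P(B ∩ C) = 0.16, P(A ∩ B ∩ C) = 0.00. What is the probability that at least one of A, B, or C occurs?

0.92

P(A ∩ B) = P(B)·P(A|B) = 0.40 × 0.10 = 0.04
By inclusion–exclusion:
P(A ∪ B ∪ C) = 0.32 + 0.40 + 0.56 − 0.04 − 0.16 − 0.16 + 0.00 = 0.92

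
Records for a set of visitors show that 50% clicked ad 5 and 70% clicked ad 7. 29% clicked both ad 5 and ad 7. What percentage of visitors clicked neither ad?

9%

P(union) = 50 + 70 − 29 = 91%
P(none) = 100% − 91% = 9%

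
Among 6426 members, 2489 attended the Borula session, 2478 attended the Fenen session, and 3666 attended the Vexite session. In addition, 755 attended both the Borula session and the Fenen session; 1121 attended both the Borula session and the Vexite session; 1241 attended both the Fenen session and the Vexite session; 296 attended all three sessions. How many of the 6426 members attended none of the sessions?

614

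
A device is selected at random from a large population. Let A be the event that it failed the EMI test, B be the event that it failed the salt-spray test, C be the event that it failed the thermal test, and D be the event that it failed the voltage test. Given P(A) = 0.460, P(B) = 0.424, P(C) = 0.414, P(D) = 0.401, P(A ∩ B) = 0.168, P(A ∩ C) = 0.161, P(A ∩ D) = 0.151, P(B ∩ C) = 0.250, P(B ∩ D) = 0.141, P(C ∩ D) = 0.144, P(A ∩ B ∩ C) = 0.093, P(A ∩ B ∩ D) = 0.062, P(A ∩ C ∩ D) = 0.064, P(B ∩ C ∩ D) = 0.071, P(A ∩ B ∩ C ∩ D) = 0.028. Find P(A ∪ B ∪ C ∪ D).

0.946

P(A ∪ B ∪ C ∪ D) = 0.460 + 0.424 + 0.414 + 0.401 − 0.168 − 0.161 − 0.151 − 0.250 − 0.141 − 0.144 + 0.093 + 0.062 + 0.064 + 0.071 − 0.028 = 0.946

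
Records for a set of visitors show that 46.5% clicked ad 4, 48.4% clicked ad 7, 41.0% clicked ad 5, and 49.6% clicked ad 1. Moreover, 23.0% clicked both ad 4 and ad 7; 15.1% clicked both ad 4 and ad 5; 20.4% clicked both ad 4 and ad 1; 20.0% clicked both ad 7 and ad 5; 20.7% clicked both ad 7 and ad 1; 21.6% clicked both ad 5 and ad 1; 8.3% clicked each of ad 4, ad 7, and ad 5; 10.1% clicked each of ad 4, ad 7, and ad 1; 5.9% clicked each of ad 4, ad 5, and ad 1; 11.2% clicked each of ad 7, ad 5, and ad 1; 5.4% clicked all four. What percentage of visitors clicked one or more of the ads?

By inclusion–exclusion:
P(≥1) = 46.5 + 48.4 + 41.0 + 49.6 − 23.0 − 15.1 − 20.4 − 20.0 − 20.7 − 21.6 + 8.3 + 10.1 + 5.9 + 11.2 − 5.4 = 94.8%

94.8%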